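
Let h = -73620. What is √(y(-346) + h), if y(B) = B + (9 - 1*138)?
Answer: I*√74095 ≈ 272.2*I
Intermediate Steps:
y(B) = -129 + B (y(B) = B + (9 - 138) = B - 129 = -129 + B)
√(y(-346) + h) = √((-129 - 346) - 73620) = √(-475 - 73620) = √(-74095) = I*√74095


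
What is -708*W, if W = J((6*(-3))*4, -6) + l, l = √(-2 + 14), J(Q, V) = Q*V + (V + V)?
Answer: -297360 - 1416*√3 ≈ -2.9981e+5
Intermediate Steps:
J(Q, V) = 2*V + Q*V (J(Q, V) = Q*V + 2*V = 2*V + Q*V)
l = 2*√3 (l = √12 = 2*√3 ≈ 3.4641)
W = 420 + 2*√3 (W = -6*(2 + (6*(-3))*4) + 2*√3 = -6*(2 - 18*4) + 2*√3 = -6*(2 - 72) + 2*√3 = -6*(-70) + 2*√3 = 420 + 2*√3 ≈ 423.46)
-708*W = -708*(420 + 2*√3) = -297360 - 1416*√3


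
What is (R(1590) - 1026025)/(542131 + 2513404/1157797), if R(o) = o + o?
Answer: -1184246872465/627680158811 ≈ -1.8867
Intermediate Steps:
R(o) = 2*o
(R(1590) - 1026025)/(542131 + 2513404/1157797) = (2*1590 - 1026025)/(542131 + 2513404/1157797) = (3180 - 1026025)/(542131 + 2513404*(1/1157797)) = -1022845/(542131 + 2513404/1157797) = -1022845/627680158811/1157797 = -1022845*1157797/627680158811 = -1184246872465/627680158811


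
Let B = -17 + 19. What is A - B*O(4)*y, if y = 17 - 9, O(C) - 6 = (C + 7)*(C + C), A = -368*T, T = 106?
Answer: -40512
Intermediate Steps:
A = -39008 (A = -368*106 = -39008)
O(C) = 6 + 2*C*(7 + C) (O(C) = 6 + (C + 7)*(C + C) = 6 + (7 + C)*(2*C) = 6 + 2*C*(7 + C))
B = 2
y = 8
A - B*O(4)*y = -39008 - 2*(6 + 2*4**2 + 14*4)*8 = -39008 - 2*(6 + 2*16 + 56)*8 = -39008 - 2*(6 + 32 + 56)*8 = -39008 - 2*94*8 = -39008 - 188*8 = -39008 - 1*1504 = -39008 - 1504 = -40512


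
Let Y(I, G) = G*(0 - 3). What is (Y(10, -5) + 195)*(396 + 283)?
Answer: 142590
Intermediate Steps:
Y(I, G) = -3*G (Y(I, G) = G*(-3) = -3*G)
(Y(10, -5) + 195)*(396 + 283) = (-3*(-5) + 195)*(396 + 283) = (15 + 195)*679 = 210*679 = 142590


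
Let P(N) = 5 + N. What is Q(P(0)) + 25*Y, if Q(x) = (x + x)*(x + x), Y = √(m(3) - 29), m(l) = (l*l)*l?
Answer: 100 + 25*I*√2 ≈ 100.0 + 35.355*I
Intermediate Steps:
m(l) = l³ (m(l) = l²*l = l³)
Y = I*√2 (Y = √(3³ - 29) = √(27 - 29) = √(-2) = I*√2 ≈ 1.4142*I)
Q(x) = 4*x² (Q(x) = (2*x)*(2*x) = 4*x²)
Q(P(0)) + 25*Y = 4*(5 + 0)² + 25*(I*√2) = 4*5² + 25*I*√2 = 4*25 + 25*I*√2 = 100 + 25*I*√2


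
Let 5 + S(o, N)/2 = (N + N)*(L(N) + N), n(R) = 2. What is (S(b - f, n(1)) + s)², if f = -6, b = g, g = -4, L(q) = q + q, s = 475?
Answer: 263169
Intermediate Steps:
L(q) = 2*q
b = -4
S(o, N) = -10 + 12*N² (S(o, N) = -10 + 2*((N + N)*(2*N + N)) = -10 + 2*((2*N)*(3*N)) = -10 + 2*(6*N²) = -10 + 12*N²)
(S(b - f, n(1)) + s)² = ((-10 + 12*2²) + 475)² = ((-10 + 12*4) + 475)² = ((-10 + 48) + 475)² = (38 + 475)² = 513² = 263169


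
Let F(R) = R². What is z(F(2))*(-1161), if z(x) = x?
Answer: -4644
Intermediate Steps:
z(F(2))*(-1161) = 2²*(-1161) = 4*(-1161) = -4644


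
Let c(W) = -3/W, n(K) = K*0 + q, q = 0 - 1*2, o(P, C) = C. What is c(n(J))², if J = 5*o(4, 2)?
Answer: 9/4 ≈ 2.2500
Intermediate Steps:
q = -2 (q = 0 - 2 = -2)
J = 10 (J = 5*2 = 10)
n(K) = -2 (n(K) = K*0 - 2 = 0 - 2 = -2)
c(n(J))² = (-3/(-2))² = (-3*(-½))² = (3/2)² = 9/4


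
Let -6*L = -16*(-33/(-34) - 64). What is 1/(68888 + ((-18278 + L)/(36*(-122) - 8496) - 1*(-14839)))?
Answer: 328644/27516846563 ≈ 1.1943e-5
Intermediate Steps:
L = -8572/51 (L = -(-8)*(-33/(-34) - 64)/3 = -(-8)*(-33*(-1/34) - 64)/3 = -(-8)*(33/34 - 64)/3 = -(-8)*(-2143)/(3*34) = -⅙*17144/17 = -8572/51 ≈ -168.08)
1/(68888 + ((-18278 + L)/(36*(-122) - 8496) - 1*(-14839))) = 1/(68888 + ((-18278 - 8572/51)/(36*(-122) - 8496) - 1*(-14839))) = 1/(68888 + (-940750/(51*(-4392 - 8496)) + 14839)) = 1/(68888 + (-940750/51/(-12888) + 14839)) = 1/(68888 + (-940750/51*(-1/12888) + 14839)) = 1/(68888 + (470375/328644 + 14839)) = 1/(68888 + 4877218691/328644) = 1/(27516846563/328644) = 328644/27516846563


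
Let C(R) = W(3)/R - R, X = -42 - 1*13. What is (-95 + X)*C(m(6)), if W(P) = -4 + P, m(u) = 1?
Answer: 300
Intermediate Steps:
X = -55 (X = -42 - 13 = -55)
C(R) = -R - 1/R (C(R) = (-4 + 3)/R - R = -1/R - R = -R - 1/R)
(-95 + X)*C(m(6)) = (-95 - 55)*(-1*1 - 1/1) = -150*(-1 - 1*1) = -150*(-1 - 1) = -150*(-2) = 300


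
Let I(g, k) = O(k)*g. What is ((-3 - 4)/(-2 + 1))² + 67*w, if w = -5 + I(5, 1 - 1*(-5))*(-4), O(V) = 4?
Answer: -5646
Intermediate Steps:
I(g, k) = 4*g
w = -85 (w = -5 + (4*5)*(-4) = -5 + 20*(-4) = -5 - 80 = -85)
((-3 - 4)/(-2 + 1))² + 67*w = ((-3 - 4)/(-2 + 1))² + 67*(-85) = (-7/(-1))² - 5695 = (-7*(-1))² - 5695 = 7² - 5695 = 49 - 5695 = -5646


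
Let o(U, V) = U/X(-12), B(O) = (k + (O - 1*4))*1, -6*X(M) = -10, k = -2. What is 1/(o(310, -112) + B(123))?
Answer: 1/303 ≈ 0.0033003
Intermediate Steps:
X(M) = 5/3 (X(M) = -⅙*(-10) = 5/3)
B(O) = -6 + O (B(O) = (-2 + (O - 1*4))*1 = (-2 + (O - 4))*1 = (-2 + (-4 + O))*1 = (-6 + O)*1 = -6 + O)
o(U, V) = 3*U/5 (o(U, V) = U/(5/3) = U*(⅗) = 3*U/5)
1/(o(310, -112) + B(123)) = 1/((⅗)*310 + (-6 + 123)) = 1/(186 + 117) = 1/303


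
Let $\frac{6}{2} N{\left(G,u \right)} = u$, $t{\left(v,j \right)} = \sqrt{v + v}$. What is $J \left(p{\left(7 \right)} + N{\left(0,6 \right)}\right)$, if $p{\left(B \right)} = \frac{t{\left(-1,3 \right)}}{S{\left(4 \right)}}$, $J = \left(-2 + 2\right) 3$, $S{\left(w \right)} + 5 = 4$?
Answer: $0$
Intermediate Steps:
$t{\left(v,j \right)} = \sqrt{2} \sqrt{v}$ ($t{\left(v,j \right)} = \sqrt{2 v} = \sqrt{2} \sqrt{v}$)
$S{\left(w \right)} = -1$ ($S{\left(w \right)} = -5 + 4 = -1$)
$N{\left(G,u \right)} = \frac{u}{3}$
$J = 0$ ($J = 0 \cdot 3 = 0$)
$p{\left(B \right)} = - i \sqrt{2}$ ($p{\left(B \right)} = \frac{\sqrt{2} \sqrt{-1}}{-1} = \sqrt{2} i \left(-1\right) = i \sqrt{2} \left(-1\right) = - i \sqrt{2}$)
$J \left(p{\left(7 \right)} + N{\left(0,6 \right)}\right) = 0 \left(- i \sqrt{2} + \frac{1}{3} \cdot 6\right) = 0 \left(- i \sqrt{2} + 2\right) = 0 \left(2 - i \sqrt{2}\right) = 0$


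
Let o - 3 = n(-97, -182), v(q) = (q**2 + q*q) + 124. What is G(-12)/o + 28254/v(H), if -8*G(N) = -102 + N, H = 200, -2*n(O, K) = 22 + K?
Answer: 1162283/2216764 ≈ 0.52431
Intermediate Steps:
n(O, K) = -11 - K/2 (n(O, K) = -(22 + K)/2 = -11 - K/2)
v(q) = 124 + 2*q**2 (v(q) = (q**2 + q**2) + 124 = 2*q**2 + 124 = 124 + 2*q**2)
G(N) = 51/4 - N/8 (G(N) = -(-102 + N)/8 = 51/4 - N/8)
o = 83 (o = 3 + (-11 - 1/2*(-182)) = 3 + (-11 + 91) = 3 + 80 = 83)
G(-12)/o + 28254/v(H) = (51/4 - 1/8*(-12))/83 + 28254/(124 + 2*200**2) = (51/4 + 3/2)*(1/83) + 28254/(124 + 2*40000) = (57/4)*(1/83) + 28254/(124 + 80000) = 57/332 + 28254/80124 = 57/332 + 28254*(1/80124) = 57/332 + 4709/13354 = 1162283/2216764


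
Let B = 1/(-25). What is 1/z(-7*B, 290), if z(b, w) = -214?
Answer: -1/214 ≈ -0.0046729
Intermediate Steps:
B = -1/25 ≈ -0.040000
1/z(-7*B, 290) = 1/(-214) = -1/214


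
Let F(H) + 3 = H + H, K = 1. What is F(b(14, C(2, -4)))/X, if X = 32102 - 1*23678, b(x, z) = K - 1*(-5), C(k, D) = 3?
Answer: 1/936 ≈ 0.0010684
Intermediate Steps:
b(x, z) = 6 (b(x, z) = 1 - 1*(-5) = 1 + 5 = 6)
X = 8424 (X = 32102 - 23678 = 8424)
F(H) = -3 + 2*H (F(H) = -3 + (H + H) = -3 + 2*H)
F(b(14, C(2, -4)))/X = (-3 + 2*6)/8424 = (-3 + 12)*(1/8424) = 9*(1/8424) = 1/936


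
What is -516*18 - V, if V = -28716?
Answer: 19428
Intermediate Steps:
-516*18 - V = -516*18 - 1*(-28716) = -9288 + 28716 = 19428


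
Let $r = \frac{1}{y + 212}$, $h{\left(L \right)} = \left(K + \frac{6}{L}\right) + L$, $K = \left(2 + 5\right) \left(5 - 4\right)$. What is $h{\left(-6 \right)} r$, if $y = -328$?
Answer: $0$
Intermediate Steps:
$K = 7$ ($K = 7 \cdot 1 = 7$)
$h{\left(L \right)} = 7 + L + \frac{6}{L}$ ($h{\left(L \right)} = \left(7 + \frac{6}{L}\right) + L = 7 + L + \frac{6}{L}$)
$r = - \frac{1}{116}$ ($r = \frac{1}{-328 + 212} = \frac{1}{-116} = - \frac{1}{116} \approx -0.0086207$)
$h{\left(-6 \right)} r = \left(7 - 6 + \frac{6}{-6}\right) \left(- \frac{1}{116}\right) = \left(7 - 6 + 6 \left(- \frac{1}{6}\right)\right) \left(- \frac{1}{116}\right) = \left(7 - 6 - 1\right) \left(- \frac{1}{116}\right) = 0 \left(- \frac{1}{116}\right) = 0$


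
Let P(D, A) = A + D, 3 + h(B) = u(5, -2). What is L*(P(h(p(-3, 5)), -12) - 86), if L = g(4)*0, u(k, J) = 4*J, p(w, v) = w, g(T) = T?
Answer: 0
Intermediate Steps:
h(B) = -11 (h(B) = -3 + 4*(-2) = -3 - 8 = -11)
L = 0 (L = 4*0 = 0)
L*(P(h(p(-3, 5)), -12) - 86) = 0*((-12 - 11) - 86) = 0*(-23 - 86) = 0*(-109) = 0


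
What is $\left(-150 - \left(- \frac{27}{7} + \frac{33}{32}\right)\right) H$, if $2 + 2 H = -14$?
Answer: $\frac{32967}{28} \approx 1177.4$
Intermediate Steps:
$H = -8$ ($H = -1 + \frac{1}{2} \left(-14\right) = -1 - 7 = -8$)
$\left(-150 - \left(- \frac{27}{7} + \frac{33}{32}\right)\right) H = \left(-150 - \left(- \frac{27}{7} + \frac{33}{32}\right)\right) \left(-8\right) = \left(-150 - - \frac{633}{224}\right) \left(-8\right) = \left(-150 + \left(- \frac{33}{32} + \frac{27}{7}\right)\right) \left(-8\right) = \left(-150 + \frac{633}{224}\right) \left(-8\right) = \left(- \frac{32967}{224}\right) \left(-8\right) = \frac{32967}{28}$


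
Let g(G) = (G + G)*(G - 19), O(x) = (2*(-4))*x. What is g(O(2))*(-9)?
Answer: -10080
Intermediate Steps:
O(x) = -8*x
g(G) = 2*G*(-19 + G) (g(G) = (2*G)*(-19 + G) = 2*G*(-19 + G))
g(O(2))*(-9) = (2*(-8*2)*(-19 - 8*2))*(-9) = (2*(-16)*(-19 - 16))*(-9) = (2*(-16)*(-35))*(-9) = 1120*(-9) = -10080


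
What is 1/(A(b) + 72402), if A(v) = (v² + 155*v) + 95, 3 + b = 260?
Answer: 1/178381 ≈ 5.6060e-6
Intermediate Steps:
b = 257 (b = -3 + 260 = 257)
A(v) = 95 + v² + 155*v
1/(A(b) + 72402) = 1/((95 + 257² + 155*257) + 72402) = 1/((95 + 66049 + 39835) + 72402) = 1/(105979 + 72402) = 1/178381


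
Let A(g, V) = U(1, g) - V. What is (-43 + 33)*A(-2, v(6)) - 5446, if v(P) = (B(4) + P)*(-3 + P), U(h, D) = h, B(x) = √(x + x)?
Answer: -5276 + 60*√2 ≈ -5191.1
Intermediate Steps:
B(x) = √2*√x (B(x) = √(2*x) = √2*√x)
v(P) = (-3 + P)*(P + 2*√2) (v(P) = (√2*√4 + P)*(-3 + P) = (√2*2 + P)*(-3 + P) = (2*√2 + P)*(-3 + P) = (P + 2*√2)*(-3 + P) = (-3 + P)*(P + 2*√2))
A(g, V) = 1 - V
(-43 + 33)*A(-2, v(6)) - 5446 = (-43 + 33)*(1 - (6² - 6*√2 - 3*6 + 2*6*√2)) - 5446 = -10*(1 - (36 - 6*√2 - 18 + 12*√2)) - 5446 = -10*(1 - (18 + 6*√2)) - 5446 = -10*(1 + (-18 - 6*√2)) - 5446 = -10*(-17 - 6*√2) - 5446 = (170 + 60*√2) - 5446 = -5276 + 60*√2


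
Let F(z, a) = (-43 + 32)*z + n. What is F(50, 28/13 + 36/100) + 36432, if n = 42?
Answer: 35924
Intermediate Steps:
F(z, a) = 42 - 11*z (F(z, a) = (-43 + 32)*z + 42 = -11*z + 42 = 42 - 11*z)
F(50, 28/13 + 36/100) + 36432 = (42 - 11*50) + 36432 = (42 - 550) + 36432 = -508 + 36432 = 35924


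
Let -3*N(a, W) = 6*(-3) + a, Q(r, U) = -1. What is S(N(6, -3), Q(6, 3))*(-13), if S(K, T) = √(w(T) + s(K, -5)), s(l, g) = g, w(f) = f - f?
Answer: -13*I*√5 ≈ -29.069*I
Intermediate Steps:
w(f) = 0
N(a, W) = 6 - a/3 (N(a, W) = -(6*(-3) + a)/3 = -(-18 + a)/3 = 6 - a/3)
S(K, T) = I*√5 (S(K, T) = √(0 - 5) = √(-5) = I*√5)
S(N(6, -3), Q(6, 3))*(-13) = (I*√5)*(-13) = -13*I*√5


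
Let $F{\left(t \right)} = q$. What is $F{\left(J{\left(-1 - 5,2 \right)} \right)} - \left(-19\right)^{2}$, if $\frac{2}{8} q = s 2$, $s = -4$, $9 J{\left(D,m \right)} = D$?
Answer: $-393$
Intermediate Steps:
$J{\left(D,m \right)} = \frac{D}{9}$
$q = -32$ ($q = 4 \left(\left(-4\right) 2\right) = 4 \left(-8\right) = -32$)
$F{\left(t \right)} = -32$
$F{\left(J{\left(-1 - 5,2 \right)} \right)} - \left(-19\right)^{2} = -32 - \left(-19\right)^{2} = -32 - 361 = -393$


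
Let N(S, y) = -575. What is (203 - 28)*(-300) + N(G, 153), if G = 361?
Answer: -53075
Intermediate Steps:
(203 - 28)*(-300) + N(G, 153) = (203 - 28)*(-300) - 575 = 175*(-300) - 575 = -52500 - 575 = -53075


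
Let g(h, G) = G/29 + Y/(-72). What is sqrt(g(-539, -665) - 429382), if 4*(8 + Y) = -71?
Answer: I*sqrt(208010445826)/696 ≈ 655.29*I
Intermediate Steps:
Y = -103/4 (Y = -8 + (1/4)*(-71) = -8 - 71/4 = -103/4 ≈ -25.750)
g(h, G) = 103/288 + G/29 (g(h, G) = G/29 - 103/4/(-72) = G*(1/29) - 103/4*(-1/72) = G/29 + 103/288 = 103/288 + G/29)
sqrt(g(-539, -665) - 429382) = sqrt((103/288 + (1/29)*(-665)) - 429382) = sqrt((103/288 - 665/29) - 429382) = sqrt(-188533/8352 - 429382) = sqrt(-3586386997/8352) = I*sqrt(208010445826)/696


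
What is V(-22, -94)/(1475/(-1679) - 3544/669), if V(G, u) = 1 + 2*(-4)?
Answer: 7862757/6937151 ≈ 1.1334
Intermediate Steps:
V(G, u) = -7 (V(G, u) = 1 - 8 = -7)
V(-22, -94)/(1475/(-1679) - 3544/669) = -7/(1475/(-1679) - 3544/669) = -7/(1475*(-1/1679) - 3544*1/669) = -7/(-1475/1679 - 3544/669) = -7/(-6937151/1123251) = -7*(-1123251/6937151) = 7862757/6937151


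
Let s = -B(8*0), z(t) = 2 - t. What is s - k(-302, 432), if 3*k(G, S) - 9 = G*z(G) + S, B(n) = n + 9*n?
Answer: 91367/3 ≈ 30456.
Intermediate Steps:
B(n) = 10*n
k(G, S) = 3 + S/3 + G*(2 - G)/3 (k(G, S) = 3 + (G*(2 - G) + S)/3 = 3 + (S + G*(2 - G))/3 = 3 + (S/3 + G*(2 - G)/3) = 3 + S/3 + G*(2 - G)/3)
s = 0 (s = -10*8*0 = -10*0 = -1*0 = 0)
s - k(-302, 432) = 0 - (3 + (1/3)*432 - 1/3*(-302)*(-2 - 302)) = 0 - (3 + 144 - 1/3*(-302)*(-304)) = 0 - (3 + 144 - 91808/3) = 0 - 1*(-91367/3) = 0 + 91367/3 = 91367/3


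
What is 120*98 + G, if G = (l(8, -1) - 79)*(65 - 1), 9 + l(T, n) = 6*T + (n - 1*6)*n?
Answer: 9648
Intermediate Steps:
l(T, n) = -9 + 6*T + n*(-6 + n) (l(T, n) = -9 + (6*T + (n - 1*6)*n) = -9 + (6*T + (n - 6)*n) = -9 + (6*T + (-6 + n)*n) = -9 + (6*T + n*(-6 + n)) = -9 + 6*T + n*(-6 + n))
G = -2112 (G = ((-9 + (-1)² - 6*(-1) + 6*8) - 79)*(65 - 1) = ((-9 + 1 + 6 + 48) - 79)*64 = (46 - 79)*64 = -33*64 = -2112)
120*98 + G = 120*98 - 2112 = 11760 - 2112 = 9648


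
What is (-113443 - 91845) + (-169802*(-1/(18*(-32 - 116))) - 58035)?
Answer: -350831137/1332 ≈ -2.6339e+5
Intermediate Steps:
(-113443 - 91845) + (-169802*(-1/(18*(-32 - 116))) - 58035) = -205288 + (-169802/((-148*(-18))) - 58035) = -205288 + (-169802/2664 - 58035) = -205288 + (-169802*1/2664 - 58035) = -205288 + (-84901/1332 - 58035) = -205288 - 77387521/1332 = -350831137/1332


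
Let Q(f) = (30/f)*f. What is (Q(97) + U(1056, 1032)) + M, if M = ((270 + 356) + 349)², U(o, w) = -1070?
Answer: 949585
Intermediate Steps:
Q(f) = 30
M = 950625 (M = (626 + 349)² = 975² = 950625)
(Q(97) + U(1056, 1032)) + M = (30 - 1070) + 950625 = -1040 + 950625 = 949585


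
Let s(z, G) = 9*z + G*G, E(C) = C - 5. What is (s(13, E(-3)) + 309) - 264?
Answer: 226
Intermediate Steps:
E(C) = -5 + C
s(z, G) = G**2 + 9*z (s(z, G) = 9*z + G**2 = G**2 + 9*z)
(s(13, E(-3)) + 309) - 264 = (((-5 - 3)**2 + 9*13) + 309) - 264 = (((-8)**2 + 117) + 309) - 264 = ((64 + 117) + 309) - 264 = (181 + 309) - 264 = 490 - 264 = 226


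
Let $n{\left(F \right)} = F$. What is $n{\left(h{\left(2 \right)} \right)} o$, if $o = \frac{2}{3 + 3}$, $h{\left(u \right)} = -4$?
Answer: $- \frac{4}{3} \approx -1.3333$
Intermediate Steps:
$o = \frac{1}{3}$ ($o = \frac{2}{6} = 2 \cdot \frac{1}{6} = \frac{1}{3} \approx 0.33333$)
$n{\left(h{\left(2 \right)} \right)} o = \left(-4\right) \frac{1}{3} = - \frac{4}{3}$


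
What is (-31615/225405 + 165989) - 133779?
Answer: 1452052687/45081 ≈ 32210.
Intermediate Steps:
(-31615/225405 + 165989) - 133779 = (-31615*1/225405 + 165989) - 133779 = (-6323/45081 + 165989) - 133779 = 7482943786/45081 - 133779 = 1452052687/45081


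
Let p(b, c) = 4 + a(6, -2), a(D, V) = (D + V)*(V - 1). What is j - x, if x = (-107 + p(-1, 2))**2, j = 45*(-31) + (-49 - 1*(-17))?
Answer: -14652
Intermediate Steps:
a(D, V) = (-1 + V)*(D + V) (a(D, V) = (D + V)*(-1 + V) = (-1 + V)*(D + V))
p(b, c) = -8 (p(b, c) = 4 + ((-2)**2 - 1*6 - 1*(-2) + 6*(-2)) = 4 + (4 - 6 + 2 - 12) = 4 - 12 = -8)
j = -1427 (j = -1395 + (-49 + 17) = -1395 - 32 = -1427)
x = 13225 (x = (-107 - 8)**2 = (-115)**2 = 13225)
j - x = -1427 - 1*13225 = -1427 - 13225 = -14652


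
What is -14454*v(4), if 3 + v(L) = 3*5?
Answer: -173448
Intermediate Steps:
v(L) = 12 (v(L) = -3 + 3*5 = -3 + 15 = 12)
-14454*v(4) = -14454*12 = -173448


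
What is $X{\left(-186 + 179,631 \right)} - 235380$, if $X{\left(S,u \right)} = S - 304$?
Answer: $-235691$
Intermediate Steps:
$X{\left(S,u \right)} = -304 + S$
$X{\left(-186 + 179,631 \right)} - 235380 = \left(-304 + \left(-186 + 179\right)\right) - 235380 = \left(-304 - 7\right) - 235380 = -311 - 235380 = -235691$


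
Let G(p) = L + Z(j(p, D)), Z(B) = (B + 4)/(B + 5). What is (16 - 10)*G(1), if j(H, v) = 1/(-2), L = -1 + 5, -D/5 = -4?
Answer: 86/3 ≈ 28.667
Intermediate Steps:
D = 20 (D = -5*(-4) = 20)
L = 4
j(H, v) = -½
Z(B) = (4 + B)/(5 + B)
G(p) = 43/9 (G(p) = 4 + (4 - ½)/(5 - ½) = 4 + (7/2)/(9/2) = 4 + (2/9)*(7/2) = 4 + 7/9 = 43/9)
(16 - 10)*G(1) = (16 - 10)*(43/9) = 6*(43/9) = 86/3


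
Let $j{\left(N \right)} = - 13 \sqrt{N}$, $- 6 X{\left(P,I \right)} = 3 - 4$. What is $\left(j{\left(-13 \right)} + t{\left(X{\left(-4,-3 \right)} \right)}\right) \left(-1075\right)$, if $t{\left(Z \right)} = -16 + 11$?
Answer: $5375 + 13975 i \sqrt{13} \approx 5375.0 + 50388.0 i$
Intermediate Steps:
$X{\left(P,I \right)} = \frac{1}{6}$ ($X{\left(P,I \right)} = - \frac{3 - 4}{6} = \left(- \frac{1}{6}\right) \left(-1\right) = \frac{1}{6}$)
$t{\left(Z \right)} = -5$
$\left(j{\left(-13 \right)} + t{\left(X{\left(-4,-3 \right)} \right)}\right) \left(-1075\right) = \left(- 13 \sqrt{-13} - 5\right) \left(-1075\right) = \left(- 13 i \sqrt{13} - 5\right) \left(-1075\right) = \left(-5 - 13 i \sqrt{13}\right) \left(-1075\right) = 5375 + 13975 i \sqrt{13}$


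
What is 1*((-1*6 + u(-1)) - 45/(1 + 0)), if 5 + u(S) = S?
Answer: -57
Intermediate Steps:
u(S) = -5 + S
1*((-1*6 + u(-1)) - 45/(1 + 0)) = 1*((-1*6 + (-5 - 1)) - 45/(1 + 0)) = 1*((-6 - 6) - 45/1) = 1*(-12 - 45*1) = 1*(-12 - 45) = 1*(-57) = -57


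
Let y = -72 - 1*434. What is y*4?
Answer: -2024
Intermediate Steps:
y = -506 (y = -72 - 434 = -506)
y*4 = -506*4 = -2024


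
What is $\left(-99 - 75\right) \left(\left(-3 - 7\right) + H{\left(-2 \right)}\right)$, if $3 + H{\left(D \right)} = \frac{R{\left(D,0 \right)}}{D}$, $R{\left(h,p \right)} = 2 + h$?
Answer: $2262$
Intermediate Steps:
$H{\left(D \right)} = -3 + \frac{2 + D}{D}$
$\left(-99 - 75\right) \left(\left(-3 - 7\right) + H{\left(-2 \right)}\right) = \left(-99 - 75\right) \left(\left(-3 - 7\right) - \left(2 - \frac{2}{-2}\right)\right) = \left(-99 - 75\right) \left(-10 + \left(-2 + 2 \left(- \frac{1}{2}\right)\right)\right) = - 174 \left(-10 - 3\right) = \left(-174\right) \left(-13\right) = 2262$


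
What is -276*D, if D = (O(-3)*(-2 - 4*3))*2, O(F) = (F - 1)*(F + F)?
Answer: 185472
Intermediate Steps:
O(F) = 2*F*(-1 + F) (O(F) = (-1 + F)*(2*F) = 2*F*(-1 + F))
D = -672 (D = ((2*(-3)*(-1 - 3))*(-2 - 4*3))*2 = ((2*(-3)*(-4))*(-2 - 1*12))*2 = (24*(-2 - 12))*2 = (24*(-14))*2 = -336*2 = -672)
-276*D = -276*(-672) = 185472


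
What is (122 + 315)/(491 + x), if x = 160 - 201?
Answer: 437/450 ≈ 0.97111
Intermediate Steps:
x = -41
(122 + 315)/(491 + x) = (122 + 315)/(491 - 41) = 437/450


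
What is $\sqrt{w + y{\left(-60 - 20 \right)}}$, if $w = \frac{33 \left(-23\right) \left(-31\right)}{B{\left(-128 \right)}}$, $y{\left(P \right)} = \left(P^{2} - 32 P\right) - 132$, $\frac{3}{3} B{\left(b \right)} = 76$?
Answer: $\frac{\sqrt{13194683}}{38} \approx 95.591$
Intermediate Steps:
$B{\left(b \right)} = 76$
$y{\left(P \right)} = -132 + P^{2} - 32 P$
$w = \frac{23529}{76}$ ($w = \frac{33 \left(-23\right) \left(-31\right)}{76} = \left(-759\right) \left(-31\right) \frac{1}{76} = 23529 \cdot \frac{1}{76} = \frac{23529}{76} \approx 309.59$)
$\sqrt{w + y{\left(-60 - 20 \right)}} = \sqrt{\frac{23529}{76} - \left(132 - \left(-60 - 20\right)^{2} + 32 \left(-60 - 20\right)\right)} = \sqrt{\frac{23529}{76} - \left(-2428 - 6400\right)} = \sqrt{\frac{23529}{76} + \left(-132 + 6400 + 2560\right)} = \sqrt{\frac{23529}{76} + 8828} = \sqrt{\frac{694457}{76}} = \frac{\sqrt{13194683}}{38}$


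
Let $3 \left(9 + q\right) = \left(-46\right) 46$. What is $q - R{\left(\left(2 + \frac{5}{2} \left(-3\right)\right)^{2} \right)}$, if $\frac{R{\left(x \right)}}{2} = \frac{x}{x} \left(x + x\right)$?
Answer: $- \frac{2506}{3} \approx -835.33$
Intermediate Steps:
$q = - \frac{2143}{3}$ ($q = -9 + \frac{\left(-46\right) 46}{3} = -9 + \frac{1}{3} \left(-2116\right) = -9 - \frac{2116}{3} = - \frac{2143}{3} \approx -714.33$)
$R{\left(x \right)} = 4 x$ ($R{\left(x \right)} = 2 \frac{x}{x} \left(x + x\right) = 2 \cdot 1 \cdot 2 x = 2 \cdot 2 x = 4 x$)
$q - R{\left(\left(2 + \frac{5}{2} \left(-3\right)\right)^{2} \right)} = - \frac{2143}{3} - 4 \left(2 + \frac{5}{2} \left(-3\right)\right)^{2} = - \frac{2143}{3} - 4 \left(2 - \frac{15}{2}\right)^{2} = - \frac{2143}{3} - 4 \left(- \frac{11}{2}\right)^{2} = - \frac{2143}{3} - 4 \cdot \frac{121}{4} = - \frac{2143}{3} - 121 = - \frac{2506}{3}$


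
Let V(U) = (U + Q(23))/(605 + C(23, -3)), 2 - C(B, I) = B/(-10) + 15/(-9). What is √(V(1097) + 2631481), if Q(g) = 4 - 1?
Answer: √884052543955921/18329 ≈ 1622.2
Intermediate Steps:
Q(g) = 3
C(B, I) = 11/3 + B/10 (C(B, I) = 2 - (B/(-10) + 15/(-9)) = 2 - (B*(-⅒) + 15*(-⅑)) = 2 - (-B/10 - 5/3) = 2 - (-5/3 - B/10) = 2 + (5/3 + B/10) = 11/3 + B/10)
V(U) = 90/18329 + 30*U/18329 (V(U) = (U + 3)/(605 + (11/3 + (⅒)*23)) = (3 + U)/(605 + (11/3 + 23/10)) = (3 + U)/(605 + 179/30) = (3 + U)/(18329/30) = (3 + U)*(30/18329) = 90/18329 + 30*U/18329)
√(V(1097) + 2631481) = √((90/18329 + (30/18329)*1097) + 2631481) = √((90/18329 + 32910/18329) + 2631481) = √(33000/18329 + 2631481) = √(48232448249/18329) = √884052543955921/18329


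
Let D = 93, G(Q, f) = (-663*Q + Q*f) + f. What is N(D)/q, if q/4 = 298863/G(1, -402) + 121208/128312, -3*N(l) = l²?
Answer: 7537191231/2120549840 ≈ 3.5544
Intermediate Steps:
G(Q, f) = f - 663*Q + Q*f
N(l) = -l²/3
q = -2120549840/2614357 (q = 4*(298863/(-402 - 663*1 + 1*(-402)) + 121208/128312) = 4*(298863/(-402 - 663 - 402) + 121208*(1/128312)) = 4*(298863/(-1467) + 15151/16039) = 4*(298863*(-1/1467) + 15151/16039) = 4*(-33207/163 + 15151/16039) = 4*(-530137460/2614357) = -2120549840/2614357 ≈ -811.12)
N(D)/q = (-⅓*93²)/(-2120549840/2614357) = -⅓*8649*(-2614357/2120549840) = -2883*(-2614357/2120549840) = 7537191231/2120549840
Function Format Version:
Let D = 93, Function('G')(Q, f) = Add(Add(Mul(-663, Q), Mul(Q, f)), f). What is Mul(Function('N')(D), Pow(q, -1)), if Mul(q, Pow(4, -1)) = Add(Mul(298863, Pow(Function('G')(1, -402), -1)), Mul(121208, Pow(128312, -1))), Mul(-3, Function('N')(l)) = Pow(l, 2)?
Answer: Rational(7537191231, 2120549840) ≈ 3.5544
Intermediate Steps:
Function('G')(Q, f) = Add(f, Mul(-663, Q), Mul(Q, f))
Function('N')(l) = Mul(Rational(-1, 3), Pow(l, 2))
q = Rational(-2120549840, 2614357) (q = Mul(4, Add(Mul(298863, Pow(Add(-402, Mul(-663, 1), Mul(1, -402)), -1)), Mul(121208, Pow(128312, -1)))) = Mul(4, Add(Mul(298863, Pow(Add(-402, -663, -402), -1)), Mul(121208, Rational(1, 128312)))) = Mul(4, Add(Mul(298863, Pow(-1467, -1)), Rational(15151, 16039))) = Mul(4, Add(Mul(298863, Rational(-1, 1467)), Rational(15151, 16039))) = Mul(4, Add(Rational(-33207, 163), Rational(15151, 16039))) = Mul(4, Rational(-530137460, 2614357)) = Rational(-2120549840, 2614357) ≈ -811.12)
Mul(Function('N')(D), Pow(q, -1)) = Mul(Mul(Rational(-1, 3), Pow(93, 2)), Pow(Rational(-2120549840, 2614357), -1)) = Mul(Mul(Rational(-1, 3), 8649), Rational(-2614357, 2120549840)) = Mul(-2883, Rational(-2614357, 2120549840)) = Rational(7537191231, 2120549840)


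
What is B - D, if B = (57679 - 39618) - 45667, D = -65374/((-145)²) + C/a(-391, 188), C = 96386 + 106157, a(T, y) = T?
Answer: -222658686841/8220775 ≈ -27085.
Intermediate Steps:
C = 202543
D = -4284027809/8220775 (D = -65374/((-145)²) + 202543/(-391) = -65374/21025 + 202543*(-1/391) = -65374*1/21025 - 202543/391 = -65374/21025 - 202543/391 = -4284027809/8220775 ≈ -521.12)
B = -27606 (B = 18061 - 45667 = -27606)
B - D = -27606 - 1*(-4284027809/8220775) = -27606 + 4284027809/8220775 = -222658686841/8220775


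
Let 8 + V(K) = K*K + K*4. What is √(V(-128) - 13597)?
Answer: √2267 ≈ 47.613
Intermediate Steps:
V(K) = -8 + K² + 4*K (V(K) = -8 + (K*K + K*4) = -8 + (K² + 4*K) = -8 + K² + 4*K)
√(V(-128) - 13597) = √((-8 + (-128)² + 4*(-128)) - 13597) = √((-8 + 16384 - 512) - 13597) = √(15864 - 13597) = √2267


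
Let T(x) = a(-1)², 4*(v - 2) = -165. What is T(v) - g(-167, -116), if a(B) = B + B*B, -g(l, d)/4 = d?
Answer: -464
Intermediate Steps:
v = -157/4 (v = 2 + (¼)*(-165) = 2 - 165/4 = -157/4 ≈ -39.250)
g(l, d) = -4*d
a(B) = B + B²
T(x) = 0 (T(x) = (-(1 - 1))² = (-1*0)² = 0² = 0)
T(v) - g(-167, -116) = 0 - (-4)*(-116) = 0 - 1*464 = 0 - 464 = -464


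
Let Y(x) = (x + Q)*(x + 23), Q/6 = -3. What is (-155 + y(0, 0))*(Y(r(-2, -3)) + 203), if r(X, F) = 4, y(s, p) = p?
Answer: 27125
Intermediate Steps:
Q = -18 (Q = 6*(-3) = -18)
Y(x) = (-18 + x)*(23 + x) (Y(x) = (x - 18)*(x + 23) = (-18 + x)*(23 + x))
(-155 + y(0, 0))*(Y(r(-2, -3)) + 203) = (-155 + 0)*((-414 + 4² + 5*4) + 203) = -155*((-414 + 16 + 20) + 203) = -155*(-378 + 203) = -155*(-175) = 27125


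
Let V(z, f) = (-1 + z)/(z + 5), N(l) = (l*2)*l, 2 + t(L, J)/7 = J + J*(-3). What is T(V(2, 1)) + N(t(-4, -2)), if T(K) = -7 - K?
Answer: 2694/7 ≈ 384.86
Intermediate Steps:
t(L, J) = -14 - 14*J (t(L, J) = -14 + 7*(J + J*(-3)) = -14 + 7*(J - 3*J) = -14 + 7*(-2*J) = -14 - 14*J)
N(l) = 2*l² (N(l) = (2*l)*l = 2*l²)
V(z, f) = (-1 + z)/(5 + z)
T(V(2, 1)) + N(t(-4, -2)) = (-7 - (-1 + 2)/(5 + 2)) + 2*(-14 - 14*(-2))² = (-7 - 1/7) + 2*(-14 + 28)² = (-7 - 1/7) + 2*14² = (-7 - 1*⅐) + 2*196 = (-7 - ⅐) + 392 = -50/7 + 392 = 2694/7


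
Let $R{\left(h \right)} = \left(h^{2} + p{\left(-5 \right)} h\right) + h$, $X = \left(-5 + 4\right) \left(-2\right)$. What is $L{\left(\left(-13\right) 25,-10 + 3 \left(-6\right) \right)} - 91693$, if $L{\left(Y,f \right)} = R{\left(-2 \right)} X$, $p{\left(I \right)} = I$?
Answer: $-91669$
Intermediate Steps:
$X = 2$ ($X = \left(-1\right) \left(-2\right) = 2$)
$R{\left(h \right)} = h^{2} - 4 h$ ($R{\left(h \right)} = \left(h^{2} - 5 h\right) + h = h^{2} - 4 h$)
$L{\left(Y,f \right)} = 24$ ($L{\left(Y,f \right)} = - 2 \left(-4 - 2\right) 2 = \left(-2\right) \left(-6\right) 2 = 12 \cdot 2 = 24$)
$L{\left(\left(-13\right) 25,-10 + 3 \left(-6\right) \right)} - 91693 = 24 - 91693 = -91669$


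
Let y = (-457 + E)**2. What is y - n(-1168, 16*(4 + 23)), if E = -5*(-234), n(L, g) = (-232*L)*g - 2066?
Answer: -116551197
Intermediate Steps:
n(L, g) = -2066 - 232*L*g (n(L, g) = -232*L*g - 2066 = -2066 - 232*L*g)
E = 1170
y = 508369 (y = (-457 + 1170)**2 = 713**2 = 508369)
y - n(-1168, 16*(4 + 23)) = 508369 - (-2066 - 232*(-1168)*16*(4 + 23)) = 508369 - (-2066 - 232*(-1168)*16*27) = 508369 - (-2066 - 232*(-1168)*432) = 508369 - (-2066 + 117061632) = 508369 - 1*117059566 = 508369 - 117059566 = -116551197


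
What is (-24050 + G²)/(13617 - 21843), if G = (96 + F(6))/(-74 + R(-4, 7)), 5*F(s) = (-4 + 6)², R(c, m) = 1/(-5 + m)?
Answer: 6495737113/2221945425 ≈ 2.9234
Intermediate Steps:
F(s) = ⅘ (F(s) = (-4 + 6)²/5 = (⅕)*2² = (⅕)*4 = ⅘)
G = -968/735 (G = (96 + ⅘)/(-74 + 1/(-5 + 7)) = 484/(5*(-74 + 1/2)) = 484/(5*(-74 + ½)) = 484/(5*(-147/2)) = (484/5)*(-2/147) = -968/735 ≈ -1.3170)
(-24050 + G²)/(13617 - 21843) = (-24050 + (-968/735)²)/(13617 - 21843) = (-24050 + 937024/540225)/(-8226) = -12991474226/540225*(-1/8226) = 6495737113/2221945425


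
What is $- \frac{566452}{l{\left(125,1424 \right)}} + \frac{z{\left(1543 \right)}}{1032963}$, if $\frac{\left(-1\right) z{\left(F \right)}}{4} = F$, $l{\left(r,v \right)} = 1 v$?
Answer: $- \frac{146283186551}{367734828} \approx -397.8$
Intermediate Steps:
$l{\left(r,v \right)} = v$
$z{\left(F \right)} = - 4 F$
$- \frac{566452}{l{\left(125,1424 \right)}} + \frac{z{\left(1543 \right)}}{1032963} = - \frac{566452}{1424} + \frac{\left(-4\right) 1543}{1032963} = \left(-566452\right) \frac{1}{1424} - \frac{6172}{1032963} = - \frac{141613}{356} - \frac{6172}{1032963} = - \frac{146283186551}{367734828}$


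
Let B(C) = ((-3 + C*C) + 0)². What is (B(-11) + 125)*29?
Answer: 407421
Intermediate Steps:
B(C) = (-3 + C²)² (B(C) = ((-3 + C²) + 0)² = (-3 + C²)²)
(B(-11) + 125)*29 = ((-3 + (-11)²)² + 125)*29 = ((-3 + 121)² + 125)*29 = (118² + 125)*29 = (13924 + 125)*29 = 14049*29 = 407421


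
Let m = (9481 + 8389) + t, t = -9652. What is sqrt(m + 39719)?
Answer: 29*sqrt(57) ≈ 218.95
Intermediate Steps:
m = 8218 (m = (9481 + 8389) - 9652 = 17870 - 9652 = 8218)
sqrt(m + 39719) = sqrt(8218 + 39719) = sqrt(47937) = 29*sqrt(57)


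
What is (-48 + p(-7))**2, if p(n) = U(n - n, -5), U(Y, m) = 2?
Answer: 2116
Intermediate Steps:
p(n) = 2
(-48 + p(-7))**2 = (-48 + 2)**2 = (-46)**2 = 2116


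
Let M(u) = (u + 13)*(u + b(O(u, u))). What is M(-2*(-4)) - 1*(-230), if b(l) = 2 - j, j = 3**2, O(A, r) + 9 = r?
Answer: 251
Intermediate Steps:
O(A, r) = -9 + r
j = 9
b(l) = -7 (b(l) = 2 - 1*9 = 2 - 9 = -7)
M(u) = (-7 + u)*(13 + u) (M(u) = (u + 13)*(u - 7) = (13 + u)*(-7 + u) = (-7 + u)*(13 + u))
M(-2*(-4)) - 1*(-230) = (-91 + (-2*(-4))**2 + 6*(-2*(-4))) - 1*(-230) = (-91 + 8**2 + 6*8) + 230 = (-91 + 64 + 48) + 230 = 21 + 230 = 251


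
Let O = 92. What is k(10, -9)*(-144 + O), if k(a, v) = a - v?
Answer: -988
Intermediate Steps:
k(10, -9)*(-144 + O) = (10 - 1*(-9))*(-144 + 92) = (10 + 9)*(-52) = 19*(-52) = -988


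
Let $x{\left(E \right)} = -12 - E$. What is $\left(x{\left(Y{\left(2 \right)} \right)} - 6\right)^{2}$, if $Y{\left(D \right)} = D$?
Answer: $400$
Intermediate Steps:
$\left(x{\left(Y{\left(2 \right)} \right)} - 6\right)^{2} = \left(\left(-12 - 2\right) - 6\right)^{2} = \left(-14 - 6\right)^{2} = \left(-20\right)^{2} = 400$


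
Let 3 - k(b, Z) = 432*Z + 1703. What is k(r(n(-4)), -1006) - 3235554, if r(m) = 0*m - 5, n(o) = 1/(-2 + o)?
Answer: -2802662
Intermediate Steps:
r(m) = -5 (r(m) = 0 - 5 = -5)
k(b, Z) = -1700 - 432*Z (k(b, Z) = 3 - (432*Z + 1703) = 3 - (1703 + 432*Z) = 3 + (-1703 - 432*Z) = -1700 - 432*Z)
k(r(n(-4)), -1006) - 3235554 = (-1700 - 432*(-1006)) - 3235554 = (-1700 + 434592) - 3235554 = 432892 - 3235554 = -2802662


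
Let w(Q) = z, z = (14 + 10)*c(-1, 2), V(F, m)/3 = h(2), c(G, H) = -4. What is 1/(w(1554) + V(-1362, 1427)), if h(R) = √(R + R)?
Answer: -1/90 ≈ -0.011111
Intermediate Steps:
h(R) = √2*√R (h(R) = √(2*R) = √2*√R)
V(F, m) = 6 (V(F, m) = 3*(√2*√2) = 3*2 = 6)
z = -96 (z = (14 + 10)*(-4) = 24*(-4) = -96)
w(Q) = -96
1/(w(1554) + V(-1362, 1427)) = 1/(-96 + 6) = 1/(-90) = -1/90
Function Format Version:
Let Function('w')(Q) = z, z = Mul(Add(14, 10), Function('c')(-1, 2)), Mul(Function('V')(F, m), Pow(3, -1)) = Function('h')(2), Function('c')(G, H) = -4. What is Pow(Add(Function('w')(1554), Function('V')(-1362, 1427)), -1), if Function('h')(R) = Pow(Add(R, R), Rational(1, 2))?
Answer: Rational(-1, 90) ≈ -0.011111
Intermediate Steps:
Function('h')(R) = Mul(Pow(2, Rational(1, 2)), Pow(R, Rational(1, 2))) (Function('h')(R) = Pow(Mul(2, R), Rational(1, 2)) = Mul(Pow(2, Rational(1, 2)), Pow(R, Rational(1, 2))))
Function('V')(F, m) = 6 (Function('V')(F, m) = Mul(3, Mul(Pow(2, Rational(1, 2)), Pow(2, Rational(1, 2)))) = Mul(3, 2) = 6)
z = -96 (z = Mul(Add(14, 10), -4) = Mul(24, -4) = -96)
Function('w')(Q) = -96
Pow(Add(Function('w')(1554), Function('V')(-1362, 1427)), -1) = Pow(Add(-96, 6), -1) = Pow(-90, -1) = Rational(-1, 90)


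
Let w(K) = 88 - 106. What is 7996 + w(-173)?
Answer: 7978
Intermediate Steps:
w(K) = -18
7996 + w(-173) = 7996 - 18 = 7978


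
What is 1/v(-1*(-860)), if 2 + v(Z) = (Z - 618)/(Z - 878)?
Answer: -9/139 ≈ -0.064748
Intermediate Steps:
v(Z) = -2 + (-618 + Z)/(-878 + Z) (v(Z) = -2 + (Z - 618)/(Z - 878) = -2 + (-618 + Z)/(-878 + Z))
1/v(-1*(-860)) = 1/((1138 - (-1)*(-860))/(-878 - 1*(-860))) = 1/((1138 - 1*860)/(-878 + 860)) = 1/((1138 - 860)/(-18)) = 1/(-1/18*278) = 1/(-139/9) = -9/139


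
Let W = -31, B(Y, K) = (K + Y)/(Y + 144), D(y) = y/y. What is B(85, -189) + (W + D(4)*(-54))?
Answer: -19569/229 ≈ -85.454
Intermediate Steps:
D(y) = 1
B(Y, K) = (K + Y)/(144 + Y)
B(85, -189) + (W + D(4)*(-54)) = (-189 + 85)/(144 + 85) + (-31 + 1*(-54)) = -104/229 + (-31 - 54) = (1/229)*(-104) - 85 = -104/229 - 85 = -19569/229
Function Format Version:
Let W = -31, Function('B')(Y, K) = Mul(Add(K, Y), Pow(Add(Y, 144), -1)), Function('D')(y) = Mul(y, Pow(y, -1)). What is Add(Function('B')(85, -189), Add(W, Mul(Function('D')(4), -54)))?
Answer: Rational(-19569, 229) ≈ -85.454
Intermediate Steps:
Function('D')(y) = 1
Function('B')(Y, K) = Mul(Pow(Add(144, Y), -1), Add(K, Y)) (Function('B')(Y, K) = Mul(Add(K, Y), Pow(Add(144, Y), -1)) = Mul(Pow(Add(144, Y), -1), Add(K, Y)))
Add(Function('B')(85, -189), Add(W, Mul(Function('D')(4), -54))) = Add(Mul(Pow(Add(144, 85), -1), Add(-189, 85)), Add(-31, Mul(1, -54))) = Add(Mul(Pow(229, -1), -104), Add(-31, -54)) = Add(Mul(Rational(1, 229), -104), -85) = Add(Rational(-104, 229), -85) = Rational(-19569, 229)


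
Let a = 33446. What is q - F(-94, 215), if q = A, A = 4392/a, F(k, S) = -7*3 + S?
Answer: -3242066/16723 ≈ -193.87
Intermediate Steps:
F(k, S) = -21 + S
A = 2196/16723 (A = 4392/33446 = 4392*(1/33446) = 2196/16723 ≈ 0.13132)
q = 2196/16723 ≈ 0.13132
q - F(-94, 215) = 2196/16723 - (-21 + 215) = 2196/16723 - 1*194 = 2196/16723 - 194 = -3242066/16723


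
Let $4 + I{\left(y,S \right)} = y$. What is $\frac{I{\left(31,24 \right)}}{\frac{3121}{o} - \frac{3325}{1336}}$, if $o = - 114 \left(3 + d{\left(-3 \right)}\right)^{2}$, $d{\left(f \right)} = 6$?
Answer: $- \frac{166544424}{17436353} \approx -9.5516$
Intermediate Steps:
$I{\left(y,S \right)} = -4 + y$
$o = -9234$ ($o = - 114 \left(3 + 6\right)^{2} = - 114 \cdot 9^{2} = \left(-114\right) 81 = -9234$)
$\frac{I{\left(31,24 \right)}}{\frac{3121}{o} - \frac{3325}{1336}} = \frac{-4 + 31}{\frac{3121}{-9234} - \frac{3325}{1336}} = \frac{27}{3121 \left(- \frac{1}{9234}\right) - \frac{3325}{1336}} = \frac{27}{- \frac{3121}{9234} - \frac{3325}{1336}} = \frac{27}{- \frac{17436353}{6168312}} = 27 \left(- \frac{6168312}{17436353}\right) = - \frac{166544424}{17436353}$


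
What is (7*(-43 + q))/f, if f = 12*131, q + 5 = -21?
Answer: -161/524 ≈ -0.30725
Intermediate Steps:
q = -26 (q = -5 - 21 = -26)
f = 1572
(7*(-43 + q))/f = (7*(-43 - 26))/1572 = (7*(-69))*(1/1572) = -483*1/1572 = -161/524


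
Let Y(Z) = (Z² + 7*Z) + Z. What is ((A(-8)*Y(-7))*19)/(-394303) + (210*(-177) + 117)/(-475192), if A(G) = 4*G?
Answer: 1798241701/26767090168 ≈ 0.067181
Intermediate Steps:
Y(Z) = Z² + 8*Z
((A(-8)*Y(-7))*19)/(-394303) + (210*(-177) + 117)/(-475192) = (((4*(-8))*(-7*(8 - 7)))*19)/(-394303) + (210*(-177) + 117)/(-475192) = (-(-224)*19)*(-1/394303) + (-37170 + 117)*(-1/475192) = (-32*(-7)*19)*(-1/394303) - 37053*(-1/475192) = (224*19)*(-1/394303) + 37053/475192 = 4256*(-1/394303) + 37053/475192 = -608/56329 + 37053/475192 = 1798241701/26767090168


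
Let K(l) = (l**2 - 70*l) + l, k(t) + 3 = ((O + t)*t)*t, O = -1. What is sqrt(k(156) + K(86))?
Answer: 7*sqrt(77011) ≈ 1942.6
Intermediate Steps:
k(t) = -3 + t**2*(-1 + t) (k(t) = -3 + ((-1 + t)*t)*t = -3 + (t*(-1 + t))*t = -3 + t**2*(-1 + t))
K(l) = l**2 - 69*l
sqrt(k(156) + K(86)) = sqrt((-3 + 156**3 - 1*156**2) + 86*(-69 + 86)) = sqrt((-3 + 3796416 - 1*24336) + 86*17) = sqrt((-3 + 3796416 - 24336) + 1462) = sqrt(3772077 + 1462) = sqrt(3773539) = 7*sqrt(77011)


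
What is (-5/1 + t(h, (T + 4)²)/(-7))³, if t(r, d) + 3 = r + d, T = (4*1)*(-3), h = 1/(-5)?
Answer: -109902239/42875 ≈ -2563.3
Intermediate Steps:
h = -⅕ ≈ -0.20000
T = -12 (T = 4*(-3) = -12)
t(r, d) = -3 + d + r (t(r, d) = -3 + (r + d) = -3 + (d + r) = -3 + d + r)
(-5/1 + t(h, (T + 4)²)/(-7))³ = (-5/1 + (-3 + (-12 + 4)² - ⅕)/(-7))³ = (-5*1 + (-3 + (-8)² - ⅕)*(-⅐))³ = (-5 + (-3 + 64 - ⅕)*(-⅐))³ = (-5 + (304/5)*(-⅐))³ = (-5 - 304/35)³ = (-479/35)³ = -109902239/42875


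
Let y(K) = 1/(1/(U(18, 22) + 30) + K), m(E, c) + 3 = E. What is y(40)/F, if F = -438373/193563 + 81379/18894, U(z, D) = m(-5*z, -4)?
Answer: 1146280086/93608344885 ≈ 0.012245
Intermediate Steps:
m(E, c) = -3 + E
U(z, D) = -3 - 5*z
y(K) = 1/(-1/63 + K) (y(K) = 1/(1/((-3 - 5*18) + 30) + K) = 1/(1/((-3 - 90) + 30) + K) = 1/(1/(-93 + 30) + K) = 1/(1/(-63) + K) = 1/(-1/63 + K))
F = 37160915/18194922 (F = -438373*1/193563 + 81379*(1/18894) = -438373/193563 + 81379/18894 = 37160915/18194922 ≈ 2.0424)
y(40)/F = (63/(-1 + 63*40))/(37160915/18194922) = (63/(-1 + 2520))*(18194922/37160915) = (63/2519)*(18194922/37160915) = 1146280086/93608344885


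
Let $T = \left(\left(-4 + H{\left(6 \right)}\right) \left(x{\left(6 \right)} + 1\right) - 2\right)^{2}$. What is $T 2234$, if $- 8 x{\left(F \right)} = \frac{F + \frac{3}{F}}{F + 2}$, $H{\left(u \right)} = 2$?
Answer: $\frac{65957733}{2048} \approx 32206.0$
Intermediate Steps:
$x{\left(F \right)} = - \frac{F + \frac{3}{F}}{8 \left(2 + F\right)}$ ($x{\left(F \right)} = - \frac{\left(F + \frac{3}{F}\right) \frac{1}{F + 2}}{8} = - \frac{\left(F + \frac{3}{F}\right) \frac{1}{2 + F}}{8} = - \frac{\frac{1}{2 + F} \left(F + \frac{3}{F}\right)}{8} = - \frac{F + \frac{3}{F}}{8 \left(2 + F\right)}$)
$T = \frac{59049}{4096}$ ($T = \left(\left(-4 + 2\right) \left(\frac{-3 - 6^{2}}{8 \cdot 6 \left(2 + 6\right)} + 1\right) - 2\right)^{2} = \left(- 2 \left(\frac{1}{8} \cdot \frac{1}{6} \cdot \frac{1}{8} \left(-3 - 36\right) + 1\right) - 2\right)^{2} = \left(- 2 \left(\frac{1}{8} \cdot \frac{1}{6} \cdot \frac{1}{8} \left(-39\right) + 1\right) - 2\right)^{2} = \left(- 2 \left(- \frac{13}{128} + 1\right) - 2\right)^{2} = \left(\left(-2\right) \frac{115}{128} - 2\right)^{2} = \left(- \frac{115}{64} - 2\right)^{2} = \left(- \frac{243}{64}\right)^{2} = \frac{59049}{4096} \approx 14.416$)
$T 2234 = \frac{59049}{4096} \cdot 2234 = \frac{65957733}{2048}$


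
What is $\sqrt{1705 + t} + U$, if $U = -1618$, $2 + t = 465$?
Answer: $-1618 + 2 \sqrt{542} \approx -1571.4$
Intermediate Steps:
$t = 463$ ($t = -2 + 465 = 463$)
$\sqrt{1705 + t} + U = \sqrt{1705 + 463} - 1618 = \sqrt{2168} - 1618 = 2 \sqrt{542} - 1618 = -1618 + 2 \sqrt{542}$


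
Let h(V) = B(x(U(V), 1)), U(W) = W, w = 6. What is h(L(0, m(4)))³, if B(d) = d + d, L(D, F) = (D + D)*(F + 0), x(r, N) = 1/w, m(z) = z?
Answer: 1/27 ≈ 0.037037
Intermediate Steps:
x(r, N) = ⅙ (x(r, N) = 1/6 = ⅙)
L(D, F) = 2*D*F (L(D, F) = (2*D)*F = 2*D*F)
B(d) = 2*d
h(V) = ⅓ (h(V) = 2*(⅙) = ⅓)
h(L(0, m(4)))³ = (⅓)³ = 1/27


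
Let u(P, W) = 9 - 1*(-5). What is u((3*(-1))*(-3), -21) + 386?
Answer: 400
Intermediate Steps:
u(P, W) = 14 (u(P, W) = 9 + 5 = 14)
u((3*(-1))*(-3), -21) + 386 = 14 + 386 = 400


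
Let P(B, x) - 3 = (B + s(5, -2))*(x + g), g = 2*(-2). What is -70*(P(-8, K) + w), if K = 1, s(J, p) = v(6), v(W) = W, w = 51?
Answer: -4200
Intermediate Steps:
s(J, p) = 6
g = -4
P(B, x) = 3 + (-4 + x)*(6 + B) (P(B, x) = 3 + (B + 6)*(x - 4) = 3 + (6 + B)*(-4 + x) = 3 + (-4 + x)*(6 + B))
-70*(P(-8, K) + w) = -70*((-21 - 4*(-8) + 6*1 - 8*1) + 51) = -70*((-21 + 32 + 6 - 8) + 51) = -70*(9 + 51) = -70*60 = -4200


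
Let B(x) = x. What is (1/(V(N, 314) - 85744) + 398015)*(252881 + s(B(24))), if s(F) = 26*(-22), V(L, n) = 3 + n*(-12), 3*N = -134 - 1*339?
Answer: 8988741418479906/89509 ≈ 1.0042e+11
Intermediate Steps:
N = -473/3 (N = (-134 - 1*339)/3 = (-134 - 339)/3 = (1/3)*(-473) = -473/3 ≈ -157.67)
V(L, n) = 3 - 12*n
s(F) = -572
(1/(V(N, 314) - 85744) + 398015)*(252881 + s(B(24))) = (1/((3 - 12*314) - 85744) + 398015)*(252881 - 572) = (1/((3 - 3768) - 85744) + 398015)*252309 = (1/(-3765 - 85744) + 398015)*252309 = (1/(-89509) + 398015)*252309 = (-1/89509 + 398015)*252309 = (35625924634/89509)*252309 = 8988741418479906/89509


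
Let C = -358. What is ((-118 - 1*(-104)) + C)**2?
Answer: 138384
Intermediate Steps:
((-118 - 1*(-104)) + C)**2 = ((-118 - 1*(-104)) - 358)**2 = ((-118 + 104) - 358)**2 = (-14 - 358)**2 = (-372)**2 = 138384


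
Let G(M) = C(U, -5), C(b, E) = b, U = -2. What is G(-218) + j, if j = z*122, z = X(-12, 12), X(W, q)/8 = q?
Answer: 11710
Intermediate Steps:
X(W, q) = 8*q
z = 96 (z = 8*12 = 96)
G(M) = -2
j = 11712 (j = 96*122 = 11712)
G(-218) + j = -2 + 11712 = 11710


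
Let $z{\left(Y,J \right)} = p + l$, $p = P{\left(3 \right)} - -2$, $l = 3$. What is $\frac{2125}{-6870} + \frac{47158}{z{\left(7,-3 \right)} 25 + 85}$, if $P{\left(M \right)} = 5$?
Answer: $\frac{64652717}{460290} \approx 140.46$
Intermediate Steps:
$p = 7$ ($p = 5 - -2 = 5 + 2 = 7$)
$z{\left(Y,J \right)} = 10$ ($z{\left(Y,J \right)} = 7 + 3 = 10$)
$\frac{2125}{-6870} + \frac{47158}{z{\left(7,-3 \right)} 25 + 85} = \frac{2125}{-6870} + \frac{47158}{10 \cdot 25 + 85} = 2125 \left(- \frac{1}{6870}\right) + \frac{47158}{250 + 85} = - \frac{425}{1374} + \frac{47158}{335} = \frac{64652717}{460290}$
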